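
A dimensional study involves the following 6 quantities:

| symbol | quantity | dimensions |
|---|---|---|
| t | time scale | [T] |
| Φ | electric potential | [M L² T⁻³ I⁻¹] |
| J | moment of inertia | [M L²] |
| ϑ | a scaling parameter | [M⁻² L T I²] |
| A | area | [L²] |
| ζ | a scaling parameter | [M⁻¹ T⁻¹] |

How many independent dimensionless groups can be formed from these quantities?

There are 6 variables and 4 base dimensions (M, L, T, I).
The dimension matrix has rank 4.
Independent dimensionless groups: 6 − 4 = 2.

2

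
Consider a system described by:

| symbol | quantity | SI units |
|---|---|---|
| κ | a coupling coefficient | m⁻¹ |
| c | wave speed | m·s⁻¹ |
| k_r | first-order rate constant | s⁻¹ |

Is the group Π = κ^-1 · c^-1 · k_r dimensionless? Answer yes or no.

yes

Sum the exponent of each base dimension across the product:
  L: −[κ]_L − [c]_L + [k_r]_L = −(-1) − (1) + (0) = 0
  T: −[κ]_T − [c]_T + [k_r]_T = −(0) − (-1) + (-1) = 0
All base exponents vanish — dimensionless.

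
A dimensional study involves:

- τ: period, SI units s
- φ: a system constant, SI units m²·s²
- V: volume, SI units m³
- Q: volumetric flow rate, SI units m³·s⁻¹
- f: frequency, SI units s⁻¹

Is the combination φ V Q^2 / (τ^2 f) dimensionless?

no

Sum the exponent of each base dimension across the product:
  L: −2·[τ]_L + [φ]_L + [V]_L + 2·[Q]_L − [f]_L = −2·(0) + (2) + (3) + 2·(3) − (0) = 11
  T: −2·[τ]_T + [φ]_T + [V]_T + 2·[Q]_T − [f]_T = −2·(1) + (2) + (0) + 2·(-1) − (-1) = -1
Net dimensions [L¹¹ T⁻¹] ≠ [1] — not dimensionless.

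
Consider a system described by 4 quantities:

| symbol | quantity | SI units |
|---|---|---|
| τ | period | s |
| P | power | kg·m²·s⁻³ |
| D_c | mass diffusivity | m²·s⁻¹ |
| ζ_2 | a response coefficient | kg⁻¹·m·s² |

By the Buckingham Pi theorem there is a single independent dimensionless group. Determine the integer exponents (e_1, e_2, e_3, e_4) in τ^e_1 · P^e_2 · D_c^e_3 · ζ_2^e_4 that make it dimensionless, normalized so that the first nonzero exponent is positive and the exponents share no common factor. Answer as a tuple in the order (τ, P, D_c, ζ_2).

M: e_1·(0) + e_2·(1) + e_3·(0) + e_4·(-1) = 0
L: e_1·(0) + e_2·(2) + e_3·(2) + e_4·(1) = 0
T: e_1·(1) + e_2·(-3) + e_3·(-1) + e_4·(2) = 0
Solving this homogeneous linear system for the smallest-integer solution (first nonzero entry positive) gives (1, -2, 3, -2).

(1, -2, 3, -2)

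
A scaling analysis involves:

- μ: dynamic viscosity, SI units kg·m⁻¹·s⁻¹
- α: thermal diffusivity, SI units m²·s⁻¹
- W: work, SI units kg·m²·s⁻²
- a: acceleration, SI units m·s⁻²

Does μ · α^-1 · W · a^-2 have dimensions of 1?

Sum the exponent of each base dimension across the product:
  M: [μ]_M − [α]_M + [W]_M − 2·[a]_M = (1) − (0) + (1) − 2·(0) = 2
  L: [μ]_L − [α]_L + [W]_L − 2·[a]_L = (-1) − (2) + (2) − 2·(1) = -3
  T: [μ]_T − [α]_T + [W]_T − 2·[a]_T = (-1) − (-1) + (-2) − 2·(-2) = 2
Net dimensions [M² L⁻³ T²] ≠ [1] — not dimensionless.

no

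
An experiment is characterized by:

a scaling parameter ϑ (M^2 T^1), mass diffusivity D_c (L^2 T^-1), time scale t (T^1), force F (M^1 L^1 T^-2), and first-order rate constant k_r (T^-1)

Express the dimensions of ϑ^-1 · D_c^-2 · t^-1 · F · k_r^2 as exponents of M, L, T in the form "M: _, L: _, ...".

Collect each base-dimension exponent across the product:
  M: −(2) − 2·(0) − (0) + (1) + 2·(0) = -1
  L: −(0) − 2·(2) − (0) + (1) + 2·(0) = -3
  T: −(1) − 2·(-1) − (1) + (-2) + 2·(-1) = -4
So the dimensions are [M⁻¹ L⁻³ T⁻⁴].

M: -1, L: -3, T: -4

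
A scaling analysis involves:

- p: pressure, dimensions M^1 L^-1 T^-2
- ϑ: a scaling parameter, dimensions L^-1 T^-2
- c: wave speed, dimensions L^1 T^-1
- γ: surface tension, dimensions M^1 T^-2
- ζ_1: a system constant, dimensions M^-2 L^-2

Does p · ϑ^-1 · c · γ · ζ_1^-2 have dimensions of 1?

no

Sum the exponent of each base dimension across the product:
  M: [p]_M − [ϑ]_M + [c]_M + [γ]_M − 2·[ζ_1]_M = (1) − (0) + (0) + (1) − 2·(-2) = 6
  L: [p]_L − [ϑ]_L + [c]_L + [γ]_L − 2·[ζ_1]_L = (-1) − (-1) + (1) + (0) − 2·(-2) = 5
  T: [p]_T − [ϑ]_T + [c]_T + [γ]_T − 2·[ζ_1]_T = (-2) − (-2) + (-1) + (-2) − 2·(0) = -3
Net dimensions [M⁶ L⁵ T⁻³] ≠ [1] — not dimensionless.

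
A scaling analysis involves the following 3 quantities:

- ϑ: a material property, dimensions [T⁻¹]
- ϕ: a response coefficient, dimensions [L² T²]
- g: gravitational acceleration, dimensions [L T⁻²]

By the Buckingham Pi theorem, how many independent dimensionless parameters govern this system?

1

There are 3 variables and 2 base dimensions (L, T).
The dimension matrix has rank 2.
Independent dimensionless groups: 3 − 2 = 1.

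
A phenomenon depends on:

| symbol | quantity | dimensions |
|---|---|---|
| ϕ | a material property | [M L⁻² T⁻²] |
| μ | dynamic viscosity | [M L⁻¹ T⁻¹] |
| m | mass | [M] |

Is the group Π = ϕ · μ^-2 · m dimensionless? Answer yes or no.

Sum the exponent of each base dimension across the product:
  M: [ϕ]_M − 2·[μ]_M + [m]_M = (1) − 2·(1) + (1) = 0
  L: [ϕ]_L − 2·[μ]_L + [m]_L = (-2) − 2·(-1) + (0) = 0
  T: [ϕ]_T − 2·[μ]_T + [m]_T = (-2) − 2·(-1) + (0) = 0
All base exponents vanish — dimensionless.

yes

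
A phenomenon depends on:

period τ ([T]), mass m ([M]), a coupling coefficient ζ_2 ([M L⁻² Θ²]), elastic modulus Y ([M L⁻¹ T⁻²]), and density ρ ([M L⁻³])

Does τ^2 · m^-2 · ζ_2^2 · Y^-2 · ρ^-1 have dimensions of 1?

no

Sum the exponent of each base dimension across the product:
  M: 2·[τ]_M − 2·[m]_M + 2·[ζ_2]_M − 2·[Y]_M − [ρ]_M = 2·(0) − 2·(1) + 2·(1) − 2·(1) − (1) = -3
  L: 2·[τ]_L − 2·[m]_L + 2·[ζ_2]_L − 2·[Y]_L − [ρ]_L = 2·(0) − 2·(0) + 2·(-2) − 2·(-1) − (-3) = 1
  T: 2·[τ]_T − 2·[m]_T + 2·[ζ_2]_T − 2·[Y]_T − [ρ]_T = 2·(1) − 2·(0) + 2·(0) − 2·(-2) − (0) = 6
  Θ: 2·[τ]_Θ − 2·[m]_Θ + 2·[ζ_2]_Θ − 2·[Y]_Θ − [ρ]_Θ = 2·(0) − 2·(0) + 2·(2) − 2·(0) − (0) = 4
Net dimensions [M⁻³ L T⁶ Θ⁴] ≠ [1] — not dimensionless.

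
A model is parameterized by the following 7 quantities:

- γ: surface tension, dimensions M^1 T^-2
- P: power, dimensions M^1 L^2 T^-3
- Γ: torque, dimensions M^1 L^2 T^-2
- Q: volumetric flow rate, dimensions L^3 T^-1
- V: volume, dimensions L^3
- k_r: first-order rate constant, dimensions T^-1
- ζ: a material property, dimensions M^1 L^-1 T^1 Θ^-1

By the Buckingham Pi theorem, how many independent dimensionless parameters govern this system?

There are 7 variables and 4 base dimensions (M, L, T, Θ).
The dimension matrix has rank 4.
Independent dimensionless groups: 7 − 4 = 3.

3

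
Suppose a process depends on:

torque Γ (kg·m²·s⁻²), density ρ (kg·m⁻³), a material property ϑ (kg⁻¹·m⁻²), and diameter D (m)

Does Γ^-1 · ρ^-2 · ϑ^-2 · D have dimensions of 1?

no

Sum the exponent of each base dimension across the product:
  M: −[Γ]_M − 2·[ρ]_M − 2·[ϑ]_M + [D]_M = −(1) − 2·(1) − 2·(-1) + (0) = -1
  L: −[Γ]_L − 2·[ρ]_L − 2·[ϑ]_L + [D]_L = −(2) − 2·(-3) − 2·(-2) + (1) = 9
  T: −[Γ]_T − 2·[ρ]_T − 2·[ϑ]_T + [D]_T = −(-2) − 2·(0) − 2·(0) + (0) = 2
Net dimensions [M⁻¹ L⁹ T²] ≠ [1] — not dimensionless.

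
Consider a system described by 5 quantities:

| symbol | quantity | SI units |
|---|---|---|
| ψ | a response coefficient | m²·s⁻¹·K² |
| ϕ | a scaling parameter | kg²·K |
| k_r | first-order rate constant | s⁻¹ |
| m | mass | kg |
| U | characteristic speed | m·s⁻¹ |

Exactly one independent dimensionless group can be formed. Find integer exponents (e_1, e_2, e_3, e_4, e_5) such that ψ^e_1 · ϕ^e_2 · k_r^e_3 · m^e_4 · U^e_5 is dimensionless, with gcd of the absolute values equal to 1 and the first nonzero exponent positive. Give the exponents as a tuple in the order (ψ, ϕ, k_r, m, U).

(1, -2, 1, 4, -2)

M: e_1·(0) + e_2·(2) + e_3·(0) + e_4·(1) + e_5·(0) = 0
L: e_1·(2) + e_2·(0) + e_3·(0) + e_4·(0) + e_5·(1) = 0
T: e_1·(-1) + e_2·(0) + e_3·(-1) + e_4·(0) + e_5·(-1) = 0
Θ: e_1·(2) + e_2·(1) + e_3·(0) + e_4·(0) + e_5·(0) = 0
Solving this homogeneous linear system for the smallest-integer solution (first nonzero entry positive) gives (1, -2, 1, 4, -2).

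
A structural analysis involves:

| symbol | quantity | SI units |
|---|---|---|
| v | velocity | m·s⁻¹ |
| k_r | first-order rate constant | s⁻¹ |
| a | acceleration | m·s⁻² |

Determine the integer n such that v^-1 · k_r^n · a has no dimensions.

Balance the T exponent: (-1)·n from k_r, plus −(-1) + (-2) = -1 from the rest, must sum to zero.
−n − 1 = 0, so n = -1.

-1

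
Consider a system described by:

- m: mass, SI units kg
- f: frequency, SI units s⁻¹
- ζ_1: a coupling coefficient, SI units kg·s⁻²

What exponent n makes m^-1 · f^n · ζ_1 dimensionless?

Balance the T exponent: (-1)·n from f, plus −(0) + (-2) = -2 from the rest, must sum to zero.
−n − 2 = 0, so n = -2.

-2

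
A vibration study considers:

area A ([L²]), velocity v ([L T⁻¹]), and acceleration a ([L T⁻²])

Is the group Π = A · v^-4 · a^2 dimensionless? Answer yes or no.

Sum the exponent of each base dimension across the product:
  M: [A]_M − 4·[v]_M + 2·[a]_M = (0) − 4·(0) + 2·(0) = 0
  L: [A]_L − 4·[v]_L + 2·[a]_L = (2) − 4·(1) + 2·(1) = 0
  T: [A]_T − 4·[v]_T + 2·[a]_T = (0) − 4·(-1) + 2·(-2) = 0
All base exponents vanish — dimensionless.

yes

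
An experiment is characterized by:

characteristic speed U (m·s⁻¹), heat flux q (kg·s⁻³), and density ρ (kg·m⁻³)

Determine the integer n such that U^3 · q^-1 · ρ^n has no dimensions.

1

Balance the M exponent: (1)·n from ρ, plus 3·(0) − (1) = -1 from the rest, must sum to zero.
n − 1 = 0, so n = 1.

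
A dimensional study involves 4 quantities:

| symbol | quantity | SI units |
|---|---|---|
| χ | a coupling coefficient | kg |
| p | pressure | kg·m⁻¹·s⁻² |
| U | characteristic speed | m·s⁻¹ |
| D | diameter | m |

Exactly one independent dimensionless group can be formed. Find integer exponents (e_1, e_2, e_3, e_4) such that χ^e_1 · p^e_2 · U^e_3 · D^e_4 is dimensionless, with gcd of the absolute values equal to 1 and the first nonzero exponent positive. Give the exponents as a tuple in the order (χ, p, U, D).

(1, -1, 2, -3)

M: e_1·(1) + e_2·(1) + e_3·(0) + e_4·(0) = 0
L: e_1·(0) + e_2·(-1) + e_3·(1) + e_4·(1) = 0
T: e_1·(0) + e_2·(-2) + e_3·(-1) + e_4·(0) = 0
Solving this homogeneous linear system for the smallest-integer solution (first nonzero entry positive) gives (1, -1, 2, -3).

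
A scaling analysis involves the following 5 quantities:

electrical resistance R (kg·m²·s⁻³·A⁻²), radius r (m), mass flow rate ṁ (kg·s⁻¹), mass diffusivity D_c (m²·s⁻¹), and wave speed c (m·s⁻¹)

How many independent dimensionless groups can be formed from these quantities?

There are 5 variables and 4 base dimensions (M, L, T, I).
The dimension matrix has rank 4.
Independent dimensionless groups: 5 − 4 = 1.

1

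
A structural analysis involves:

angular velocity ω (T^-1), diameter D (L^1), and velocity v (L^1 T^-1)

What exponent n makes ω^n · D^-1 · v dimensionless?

-1

Balance the T exponent: (-1)·n from ω, plus −(0) + (-1) = -1 from the rest, must sum to zero.
−n − 1 = 0, so n = -1.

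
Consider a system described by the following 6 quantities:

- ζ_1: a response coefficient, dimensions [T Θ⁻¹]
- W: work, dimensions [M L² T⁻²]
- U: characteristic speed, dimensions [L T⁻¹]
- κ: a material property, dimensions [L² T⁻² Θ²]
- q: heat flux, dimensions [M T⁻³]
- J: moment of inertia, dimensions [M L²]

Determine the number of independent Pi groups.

There are 6 variables and 4 base dimensions (M, L, T, Θ).
The dimension matrix has rank 4.
Independent dimensionless groups: 6 − 4 = 2.

2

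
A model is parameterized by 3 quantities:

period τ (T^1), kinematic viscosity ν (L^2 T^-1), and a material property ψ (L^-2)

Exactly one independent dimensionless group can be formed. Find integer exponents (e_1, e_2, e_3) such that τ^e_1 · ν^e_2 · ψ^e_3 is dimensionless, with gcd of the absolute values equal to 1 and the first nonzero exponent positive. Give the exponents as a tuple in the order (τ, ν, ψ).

L: e_1·(0) + e_2·(2) + e_3·(-2) = 0
T: e_1·(1) + e_2·(-1) + e_3·(0) = 0
Solving this homogeneous linear system for the smallest-integer solution (first nonzero entry positive) gives (1, 1, 1).

(1, 1, 1)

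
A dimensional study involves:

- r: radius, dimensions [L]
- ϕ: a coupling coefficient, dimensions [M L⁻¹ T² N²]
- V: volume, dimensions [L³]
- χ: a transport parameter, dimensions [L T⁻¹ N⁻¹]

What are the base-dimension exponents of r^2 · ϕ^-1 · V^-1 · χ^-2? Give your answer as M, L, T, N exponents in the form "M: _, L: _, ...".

M: -1, L: -2, T: 0, N: 0

Collect each base-dimension exponent across the product:
  M: 2·(0) − (1) − (0) − 2·(0) = -1
  L: 2·(1) − (-1) − (3) − 2·(1) = -2
  T: 2·(0) − (2) − (0) − 2·(-1) = 0
  N: 2·(0) − (2) − (0) − 2·(-1) = 0
So the dimensions are [M⁻¹ L⁻²].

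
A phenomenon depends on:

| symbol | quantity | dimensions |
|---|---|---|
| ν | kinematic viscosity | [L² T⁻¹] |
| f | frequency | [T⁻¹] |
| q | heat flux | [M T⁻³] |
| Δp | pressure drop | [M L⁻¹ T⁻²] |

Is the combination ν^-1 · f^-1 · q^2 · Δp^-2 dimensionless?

yes

Sum the exponent of each base dimension across the product:
  M: −[ν]_M − [f]_M + 2·[q]_M − 2·[Δp]_M = −(0) − (0) + 2·(1) − 2·(1) = 0
  L: −[ν]_L − [f]_L + 2·[q]_L − 2·[Δp]_L = −(2) − (0) + 2·(0) − 2·(-1) = 0
  T: −[ν]_T − [f]_T + 2·[q]_T − 2·[Δp]_T = −(-1) − (-1) + 2·(-3) − 2·(-2) = 0
All base exponents vanish — dimensionless.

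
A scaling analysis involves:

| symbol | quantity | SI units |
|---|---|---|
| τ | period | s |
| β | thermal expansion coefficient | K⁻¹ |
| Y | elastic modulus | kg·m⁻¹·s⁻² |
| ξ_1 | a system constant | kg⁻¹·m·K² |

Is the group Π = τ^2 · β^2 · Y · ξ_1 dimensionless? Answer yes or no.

Sum the exponent of each base dimension across the product:
  M: 2·[τ]_M + 2·[β]_M + [Y]_M + [ξ_1]_M = 2·(0) + 2·(0) + (1) + (-1) = 0
  L: 2·[τ]_L + 2·[β]_L + [Y]_L + [ξ_1]_L = 2·(0) + 2·(0) + (-1) + (1) = 0
  T: 2·[τ]_T + 2·[β]_T + [Y]_T + [ξ_1]_T = 2·(1) + 2·(0) + (-2) + (0) = 0
  Θ: 2·[τ]_Θ + 2·[β]_Θ + [Y]_Θ + [ξ_1]_Θ = 2·(0) + 2·(-1) + (0) + (2) = 0
All base exponents vanish — dimensionless.

yes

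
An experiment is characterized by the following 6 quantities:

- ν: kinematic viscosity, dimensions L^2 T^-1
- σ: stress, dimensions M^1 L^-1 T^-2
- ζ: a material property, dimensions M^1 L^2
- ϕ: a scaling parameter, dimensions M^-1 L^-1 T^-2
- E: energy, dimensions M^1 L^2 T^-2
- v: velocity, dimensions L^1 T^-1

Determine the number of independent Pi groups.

There are 6 variables and 3 base dimensions (M, L, T).
The dimension matrix has rank 3.
Independent dimensionless groups: 6 − 3 = 3.

3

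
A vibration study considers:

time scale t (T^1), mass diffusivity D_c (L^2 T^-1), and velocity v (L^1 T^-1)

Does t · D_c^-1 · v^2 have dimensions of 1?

Sum the exponent of each base dimension across the product:
  L: [t]_L − [D_c]_L + 2·[v]_L = (0) − (2) + 2·(1) = 0
  T: [t]_T − [D_c]_T + 2·[v]_T = (1) − (-1) + 2·(-1) = 0
All base exponents vanish — dimensionless.

yes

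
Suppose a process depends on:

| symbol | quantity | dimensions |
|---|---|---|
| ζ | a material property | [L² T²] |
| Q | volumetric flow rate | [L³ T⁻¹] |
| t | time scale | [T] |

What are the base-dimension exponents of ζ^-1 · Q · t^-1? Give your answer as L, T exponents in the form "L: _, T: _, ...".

L: 1, T: -4

Collect each base-dimension exponent across the product:
  L: −(2) + (3) − (0) = 1
  T: −(2) + (-1) − (1) = -4
So the dimensions are [L T⁻⁴].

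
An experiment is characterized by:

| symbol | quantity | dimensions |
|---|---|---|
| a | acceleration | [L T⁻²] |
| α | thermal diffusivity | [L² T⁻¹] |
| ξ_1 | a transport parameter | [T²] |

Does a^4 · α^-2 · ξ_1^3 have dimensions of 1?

Sum the exponent of each base dimension across the product:
  L: 4·[a]_L − 2·[α]_L + 3·[ξ_1]_L = 4·(1) − 2·(2) + 3·(0) = 0
  T: 4·[a]_T − 2·[α]_T + 3·[ξ_1]_T = 4·(-2) − 2·(-1) + 3·(2) = 0
All base exponents vanish — dimensionless.

yes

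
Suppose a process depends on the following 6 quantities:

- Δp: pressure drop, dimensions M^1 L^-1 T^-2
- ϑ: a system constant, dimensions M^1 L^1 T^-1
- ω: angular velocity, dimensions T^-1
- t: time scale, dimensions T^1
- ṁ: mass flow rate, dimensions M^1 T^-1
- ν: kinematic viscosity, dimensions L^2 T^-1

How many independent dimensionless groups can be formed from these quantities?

3

There are 6 variables and 3 base dimensions (M, L, T).
The dimension matrix has rank 3.
Independent dimensionless groups: 6 − 3 = 3.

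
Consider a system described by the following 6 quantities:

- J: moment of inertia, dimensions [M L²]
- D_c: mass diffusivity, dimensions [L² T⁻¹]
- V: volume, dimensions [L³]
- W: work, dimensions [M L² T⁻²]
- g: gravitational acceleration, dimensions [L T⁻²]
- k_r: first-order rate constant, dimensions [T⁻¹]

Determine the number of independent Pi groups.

There are 6 variables and 3 base dimensions (M, L, T).
The dimension matrix has rank 3.
Independent dimensionless groups: 6 − 3 = 3.

3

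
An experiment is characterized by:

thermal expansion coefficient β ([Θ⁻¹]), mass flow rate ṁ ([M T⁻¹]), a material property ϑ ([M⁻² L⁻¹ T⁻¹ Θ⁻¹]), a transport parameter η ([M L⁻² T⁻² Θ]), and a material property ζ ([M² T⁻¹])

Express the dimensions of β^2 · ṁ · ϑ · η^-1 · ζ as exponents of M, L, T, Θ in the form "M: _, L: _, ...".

M: 0, L: 1, T: -1, Θ: -4

Collect each base-dimension exponent across the product:
  M: 2·(0) + (1) + (-2) − (1) + (2) = 0
  L: 2·(0) + (0) + (-1) − (-2) + (0) = 1
  T: 2·(0) + (-1) + (-1) − (-2) + (-1) = -1
  Θ: 2·(-1) + (0) + (-1) − (1) + (0) = -4
So the dimensions are [L T⁻¹ Θ⁻⁴].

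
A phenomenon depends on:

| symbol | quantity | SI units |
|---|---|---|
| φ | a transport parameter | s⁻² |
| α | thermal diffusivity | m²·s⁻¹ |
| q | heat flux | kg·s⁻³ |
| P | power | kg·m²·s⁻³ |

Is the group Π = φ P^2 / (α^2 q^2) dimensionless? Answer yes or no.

Sum the exponent of each base dimension across the product:
  M: [φ]_M − 2·[α]_M − 2·[q]_M + 2·[P]_M = (0) − 2·(0) − 2·(1) + 2·(1) = 0
  L: [φ]_L − 2·[α]_L − 2·[q]_L + 2·[P]_L = (0) − 2·(2) − 2·(0) + 2·(2) = 0
  T: [φ]_T − 2·[α]_T − 2·[q]_T + 2·[P]_T = (-2) − 2·(-1) − 2·(-3) + 2·(-3) = 0
All base exponents vanish — dimensionless.

yes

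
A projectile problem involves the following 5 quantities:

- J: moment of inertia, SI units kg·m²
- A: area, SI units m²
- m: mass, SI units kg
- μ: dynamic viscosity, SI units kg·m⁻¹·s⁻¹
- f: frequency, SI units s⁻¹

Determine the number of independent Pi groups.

2

There are 5 variables and 3 base dimensions (M, L, T).
The dimension matrix has rank 3.
Independent dimensionless groups: 5 − 3 = 2.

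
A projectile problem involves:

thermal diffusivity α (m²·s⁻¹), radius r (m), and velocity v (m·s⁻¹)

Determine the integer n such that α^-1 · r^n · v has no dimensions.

1

Balance the L exponent: (1)·n from r, plus −(2) + (1) = -1 from the rest, must sum to zero.
n − 1 = 0, so n = 1.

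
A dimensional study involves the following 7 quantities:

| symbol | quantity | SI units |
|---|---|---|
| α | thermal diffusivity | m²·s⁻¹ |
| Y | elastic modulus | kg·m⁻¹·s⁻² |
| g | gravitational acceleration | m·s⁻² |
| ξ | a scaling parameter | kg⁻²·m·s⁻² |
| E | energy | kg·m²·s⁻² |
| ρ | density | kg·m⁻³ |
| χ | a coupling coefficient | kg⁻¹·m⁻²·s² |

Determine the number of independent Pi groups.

There are 7 variables and 3 base dimensions (M, L, T).
The dimension matrix has rank 3.
Independent dimensionless groups: 7 − 3 = 4.

4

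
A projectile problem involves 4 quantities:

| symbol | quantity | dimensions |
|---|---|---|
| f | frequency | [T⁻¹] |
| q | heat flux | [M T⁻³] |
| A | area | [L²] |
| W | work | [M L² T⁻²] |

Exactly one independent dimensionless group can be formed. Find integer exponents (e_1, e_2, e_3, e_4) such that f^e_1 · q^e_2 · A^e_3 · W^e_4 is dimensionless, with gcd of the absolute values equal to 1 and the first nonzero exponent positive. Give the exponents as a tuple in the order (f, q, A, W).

M: e_1·(0) + e_2·(1) + e_3·(0) + e_4·(1) = 0
L: e_1·(0) + e_2·(0) + e_3·(2) + e_4·(2) = 0
T: e_1·(-1) + e_2·(-3) + e_3·(0) + e_4·(-2) = 0
Solving this homogeneous linear system for the smallest-integer solution (first nonzero entry positive) gives (1, -1, -1, 1).

(1, -1, -1, 1)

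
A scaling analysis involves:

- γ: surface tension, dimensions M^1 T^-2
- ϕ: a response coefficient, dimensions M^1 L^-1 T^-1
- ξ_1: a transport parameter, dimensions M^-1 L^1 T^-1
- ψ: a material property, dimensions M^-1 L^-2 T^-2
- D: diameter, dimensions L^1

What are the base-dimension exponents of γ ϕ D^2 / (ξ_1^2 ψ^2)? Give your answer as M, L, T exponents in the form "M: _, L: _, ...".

M: 6, L: 3, T: 3

Collect each base-dimension exponent across the product:
  M: (1) + (1) − 2·(-1) − 2·(-1) + 2·(0) = 6
  L: (0) + (-1) − 2·(1) − 2·(-2) + 2·(1) = 3
  T: (-2) + (-1) − 2·(-1) − 2·(-2) + 2·(0) = 3
So the dimensions are [M⁶ L³ T³].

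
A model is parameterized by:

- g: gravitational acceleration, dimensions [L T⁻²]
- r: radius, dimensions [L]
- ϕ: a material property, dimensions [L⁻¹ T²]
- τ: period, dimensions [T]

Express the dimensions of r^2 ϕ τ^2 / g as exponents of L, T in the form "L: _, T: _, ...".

L: 0, T: 6

Collect each base-dimension exponent across the product:
  L: −(1) + 2·(1) + (-1) + 2·(0) = 0
  T: −(-2) + 2·(0) + (2) + 2·(1) = 6
So the dimensions are [T⁶].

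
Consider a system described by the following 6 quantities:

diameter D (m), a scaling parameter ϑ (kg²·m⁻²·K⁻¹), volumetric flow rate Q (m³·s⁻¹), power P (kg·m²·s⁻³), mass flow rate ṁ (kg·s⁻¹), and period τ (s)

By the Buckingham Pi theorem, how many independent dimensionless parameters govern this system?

2

There are 6 variables and 4 base dimensions (M, L, T, Θ).
The dimension matrix has rank 4.
Independent dimensionless groups: 6 − 4 = 2.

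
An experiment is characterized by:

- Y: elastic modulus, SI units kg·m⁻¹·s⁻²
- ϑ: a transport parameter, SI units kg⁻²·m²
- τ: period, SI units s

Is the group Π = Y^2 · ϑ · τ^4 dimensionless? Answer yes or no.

Sum the exponent of each base dimension across the product:
  M: 2·[Y]_M + [ϑ]_M + 4·[τ]_M = 2·(1) + (-2) + 4·(0) = 0
  L: 2·[Y]_L + [ϑ]_L + 4·[τ]_L = 2·(-1) + (2) + 4·(0) = 0
  T: 2·[Y]_T + [ϑ]_T + 4·[τ]_T = 2·(-2) + (0) + 4·(1) = 0
All base exponents vanish — dimensionless.

yes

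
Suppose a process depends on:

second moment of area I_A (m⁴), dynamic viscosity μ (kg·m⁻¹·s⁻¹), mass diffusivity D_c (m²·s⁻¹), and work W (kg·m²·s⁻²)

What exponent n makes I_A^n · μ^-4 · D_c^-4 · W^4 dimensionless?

-1

Balance the L exponent: (4)·n from I_A, plus −4·(-1) − 4·(2) + 4·(2) = 4 from the rest, must sum to zero.
4n + 4 = 0, so n = -1.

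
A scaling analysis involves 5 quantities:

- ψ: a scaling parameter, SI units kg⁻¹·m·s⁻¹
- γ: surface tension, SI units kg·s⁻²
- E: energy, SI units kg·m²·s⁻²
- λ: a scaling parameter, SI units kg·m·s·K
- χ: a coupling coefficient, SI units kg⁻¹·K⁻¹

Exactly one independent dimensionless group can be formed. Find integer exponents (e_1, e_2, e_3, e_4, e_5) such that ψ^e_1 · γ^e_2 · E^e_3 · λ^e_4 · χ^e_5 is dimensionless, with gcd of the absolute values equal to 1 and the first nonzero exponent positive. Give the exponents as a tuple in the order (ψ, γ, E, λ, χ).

M: e_1·(-1) + e_2·(1) + e_3·(1) + e_4·(1) + e_5·(-1) = 0
L: e_1·(1) + e_2·(0) + e_3·(2) + e_4·(1) + e_5·(0) = 0
T: e_1·(-1) + e_2·(-2) + e_3·(-2) + e_4·(1) + e_5·(0) = 0
Θ: e_1·(0) + e_2·(0) + e_3·(0) + e_4·(1) + e_5·(-1) = 0
Solving this homogeneous linear system for the smallest-integer solution (first nonzero entry positive) gives (1, 3, -2, 3, 3).

(1, 3, -2, 3, 3)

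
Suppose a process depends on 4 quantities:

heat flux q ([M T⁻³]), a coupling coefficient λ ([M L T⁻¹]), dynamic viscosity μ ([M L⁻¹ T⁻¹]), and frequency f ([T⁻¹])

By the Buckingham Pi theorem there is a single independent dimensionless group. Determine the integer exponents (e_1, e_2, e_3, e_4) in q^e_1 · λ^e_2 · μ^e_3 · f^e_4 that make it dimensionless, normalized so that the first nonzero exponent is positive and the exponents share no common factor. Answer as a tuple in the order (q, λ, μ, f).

(2, -1, -1, -4)

M: e_1·(1) + e_2·(1) + e_3·(1) + e_4·(0) = 0
L: e_1·(0) + e_2·(1) + e_3·(-1) + e_4·(0) = 0
T: e_1·(-3) + e_2·(-1) + e_3·(-1) + e_4·(-1) = 0
Solving this homogeneous linear system for the smallest-integer solution (first nonzero entry positive) gives (2, -1, -1, -4).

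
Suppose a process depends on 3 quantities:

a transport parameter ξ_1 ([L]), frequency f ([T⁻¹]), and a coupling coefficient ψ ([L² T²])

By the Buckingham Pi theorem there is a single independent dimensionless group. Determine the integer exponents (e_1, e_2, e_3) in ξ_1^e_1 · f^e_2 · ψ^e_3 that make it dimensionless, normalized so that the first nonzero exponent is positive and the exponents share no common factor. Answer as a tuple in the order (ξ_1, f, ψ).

L: e_1·(1) + e_2·(0) + e_3·(2) = 0
T: e_1·(0) + e_2·(-1) + e_3·(2) = 0
Solving this homogeneous linear system for the smallest-integer solution (first nonzero entry positive) gives (2, -2, -1).

(2, -2, -1)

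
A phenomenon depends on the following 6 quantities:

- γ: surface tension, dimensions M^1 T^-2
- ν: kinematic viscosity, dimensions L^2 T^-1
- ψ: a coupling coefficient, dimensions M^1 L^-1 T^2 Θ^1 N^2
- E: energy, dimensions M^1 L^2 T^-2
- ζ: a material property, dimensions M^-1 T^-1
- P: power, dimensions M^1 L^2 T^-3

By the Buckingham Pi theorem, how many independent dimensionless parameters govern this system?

There are 6 variables and 5 base dimensions (M, L, T, Θ, N).
The dimension matrix has rank 4 (less than 5: the dimension vectors are linearly dependent).
Independent dimensionless groups: 6 − 4 = 2.

2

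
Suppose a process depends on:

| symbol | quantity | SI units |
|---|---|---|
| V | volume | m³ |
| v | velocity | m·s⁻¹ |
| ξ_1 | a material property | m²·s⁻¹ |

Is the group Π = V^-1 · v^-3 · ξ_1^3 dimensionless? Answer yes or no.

yes

Sum the exponent of each base dimension across the product:
  L: −[V]_L − 3·[v]_L + 3·[ξ_1]_L = −(3) − 3·(1) + 3·(2) = 0
  T: −[V]_T − 3·[v]_T + 3·[ξ_1]_T = −(0) − 3·(-1) + 3·(-1) = 0
All base exponents vanish — dimensionless.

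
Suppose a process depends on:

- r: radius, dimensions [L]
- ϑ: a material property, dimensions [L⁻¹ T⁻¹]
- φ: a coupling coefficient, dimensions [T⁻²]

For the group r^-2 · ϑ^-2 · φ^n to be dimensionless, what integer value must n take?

1

Balance the T exponent: (-2)·n from φ, plus −2·(0) − 2·(-1) = 2 from the rest, must sum to zero.
-2n + 2 = 0, so n = 1.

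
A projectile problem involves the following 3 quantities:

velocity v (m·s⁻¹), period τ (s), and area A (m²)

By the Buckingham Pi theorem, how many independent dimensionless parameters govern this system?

There are 3 variables and 2 base dimensions (L, T).
The dimension matrix has rank 2.
Independent dimensionless groups: 3 − 2 = 1.

1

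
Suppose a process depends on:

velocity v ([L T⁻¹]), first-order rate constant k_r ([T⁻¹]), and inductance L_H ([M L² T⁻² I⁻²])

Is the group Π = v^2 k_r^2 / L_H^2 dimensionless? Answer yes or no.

no

Sum the exponent of each base dimension across the product:
  M: 2·[v]_M + 2·[k_r]_M − 2·[L_H]_M = 2·(0) + 2·(0) − 2·(1) = -2
  L: 2·[v]_L + 2·[k_r]_L − 2·[L_H]_L = 2·(1) + 2·(0) − 2·(2) = -2
  T: 2·[v]_T + 2·[k_r]_T − 2·[L_H]_T = 2·(-1) + 2·(-1) − 2·(-2) = 0
  I: 2·[v]_I + 2·[k_r]_I − 2·[L_H]_I = 2·(0) + 2·(0) − 2·(-2) = 4
Net dimensions [M⁻² L⁻² I⁴] ≠ [1] — not dimensionless.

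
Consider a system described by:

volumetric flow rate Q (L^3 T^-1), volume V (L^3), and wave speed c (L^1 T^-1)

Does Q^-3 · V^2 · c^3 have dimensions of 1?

yes

Sum the exponent of each base dimension across the product:
  M: −3·[Q]_M + 2·[V]_M + 3·[c]_M = −3·(0) + 2·(0) + 3·(0) = 0
  L: −3·[Q]_L + 2·[V]_L + 3·[c]_L = −3·(3) + 2·(3) + 3·(1) = 0
  T: −3·[Q]_T + 2·[V]_T + 3·[c]_T = −3·(-1) + 2·(0) + 3·(-1) = 0
All base exponents vanish — dimensionless.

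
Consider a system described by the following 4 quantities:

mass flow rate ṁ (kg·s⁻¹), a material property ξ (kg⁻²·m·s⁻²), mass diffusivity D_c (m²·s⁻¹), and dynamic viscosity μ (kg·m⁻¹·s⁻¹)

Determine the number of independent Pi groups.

There are 4 variables and 3 base dimensions (M, L, T).
The dimension matrix has rank 3.
Independent dimensionless groups: 4 − 3 = 1.

1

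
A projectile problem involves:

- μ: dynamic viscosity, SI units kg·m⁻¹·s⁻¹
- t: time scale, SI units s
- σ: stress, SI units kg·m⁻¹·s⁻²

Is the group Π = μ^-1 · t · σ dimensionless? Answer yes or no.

Sum the exponent of each base dimension across the product:
  M: −[μ]_M + [t]_M + [σ]_M = −(1) + (0) + (1) = 0
  L: −[μ]_L + [t]_L + [σ]_L = −(-1) + (0) + (-1) = 0
  T: −[μ]_T + [t]_T + [σ]_T = −(-1) + (1) + (-2) = 0
All base exponents vanish — dimensionless.

yes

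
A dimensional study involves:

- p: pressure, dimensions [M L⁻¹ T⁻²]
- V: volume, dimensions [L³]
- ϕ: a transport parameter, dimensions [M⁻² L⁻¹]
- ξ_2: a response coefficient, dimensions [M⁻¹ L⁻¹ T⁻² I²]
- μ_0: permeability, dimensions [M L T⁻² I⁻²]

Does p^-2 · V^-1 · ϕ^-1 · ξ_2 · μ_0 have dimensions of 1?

yes

Sum the exponent of each base dimension across the product:
  M: −2·[p]_M − [V]_M − [ϕ]_M + [ξ_2]_M + [μ_0]_M = −2·(1) − (0) − (-2) + (-1) + (1) = 0
  L: −2·[p]_L − [V]_L − [ϕ]_L + [ξ_2]_L + [μ_0]_L = −2·(-1) − (3) − (-1) + (-1) + (1) = 0
  T: −2·[p]_T − [V]_T − [ϕ]_T + [ξ_2]_T + [μ_0]_T = −2·(-2) − (0) − (0) + (-2) + (-2) = 0
  I: −2·[p]_I − [V]_I − [ϕ]_I + [ξ_2]_I + [μ_0]_I = −2·(0) − (0) − (0) + (2) + (-2) = 0
All base exponents vanish — dimensionless.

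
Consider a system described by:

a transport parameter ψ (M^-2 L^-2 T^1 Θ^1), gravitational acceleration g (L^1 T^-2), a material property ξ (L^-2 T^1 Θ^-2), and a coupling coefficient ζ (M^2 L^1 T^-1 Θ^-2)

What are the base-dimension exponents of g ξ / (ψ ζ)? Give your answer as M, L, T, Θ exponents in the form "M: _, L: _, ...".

Collect each base-dimension exponent across the product:
  M: −(-2) + (0) + (0) − (2) = 0
  L: −(-2) + (1) + (-2) − (1) = 0
  T: −(1) + (-2) + (1) − (-1) = -1
  Θ: −(1) + (0) + (-2) − (-2) = -1
So the dimensions are [T⁻¹ Θ⁻¹].

M: 0, L: 0, T: -1, Θ: -1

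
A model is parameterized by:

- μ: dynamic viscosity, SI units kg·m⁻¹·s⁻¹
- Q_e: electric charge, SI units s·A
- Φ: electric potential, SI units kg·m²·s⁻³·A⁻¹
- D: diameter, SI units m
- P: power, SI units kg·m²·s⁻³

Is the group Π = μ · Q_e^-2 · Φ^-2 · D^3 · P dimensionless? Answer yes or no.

yes

Sum the exponent of each base dimension across the product:
  M: [μ]_M − 2·[Q_e]_M − 2·[Φ]_M + 3·[D]_M + [P]_M = (1) − 2·(0) − 2·(1) + 3·(0) + (1) = 0
  L: [μ]_L − 2·[Q_e]_L − 2·[Φ]_L + 3·[D]_L + [P]_L = (-1) − 2·(0) − 2·(2) + 3·(1) + (2) = 0
  T: [μ]_T − 2·[Q_e]_T − 2·[Φ]_T + 3·[D]_T + [P]_T = (-1) − 2·(1) − 2·(-3) + 3·(0) + (-3) = 0
  I: [μ]_I − 2·[Q_e]_I − 2·[Φ]_I + 3·[D]_I + [P]_I = (0) − 2·(1) − 2·(-1) + 3·(0) + (0) = 0
All base exponents vanish — dimensionless.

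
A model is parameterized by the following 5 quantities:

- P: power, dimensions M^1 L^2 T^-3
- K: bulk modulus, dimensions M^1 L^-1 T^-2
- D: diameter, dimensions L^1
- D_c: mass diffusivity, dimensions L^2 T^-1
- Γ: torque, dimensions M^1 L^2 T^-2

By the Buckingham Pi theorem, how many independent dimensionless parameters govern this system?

2

There are 5 variables and 3 base dimensions (M, L, T).
The dimension matrix has rank 3.
Independent dimensionless groups: 5 − 3 = 2.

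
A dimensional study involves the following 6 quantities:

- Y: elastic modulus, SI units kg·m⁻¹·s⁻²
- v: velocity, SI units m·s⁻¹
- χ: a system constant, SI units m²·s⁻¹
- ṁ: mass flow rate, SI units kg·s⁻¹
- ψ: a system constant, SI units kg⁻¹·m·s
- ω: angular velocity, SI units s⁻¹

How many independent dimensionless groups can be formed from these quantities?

3

There are 6 variables and 3 base dimensions (M, L, T).
The dimension matrix has rank 3.
Independent dimensionless groups: 6 − 3 = 3.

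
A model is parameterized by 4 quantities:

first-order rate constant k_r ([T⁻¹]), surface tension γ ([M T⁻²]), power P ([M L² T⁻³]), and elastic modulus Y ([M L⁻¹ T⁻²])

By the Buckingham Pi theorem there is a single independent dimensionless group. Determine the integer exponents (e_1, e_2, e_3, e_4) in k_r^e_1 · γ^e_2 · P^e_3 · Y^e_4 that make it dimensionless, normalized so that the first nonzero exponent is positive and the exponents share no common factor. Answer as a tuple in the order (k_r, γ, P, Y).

(1, 3, -1, -2)

M: e_1·(0) + e_2·(1) + e_3·(1) + e_4·(1) = 0
L: e_1·(0) + e_2·(0) + e_3·(2) + e_4·(-1) = 0
T: e_1·(-1) + e_2·(-2) + e_3·(-3) + e_4·(-2) = 0
Solving this homogeneous linear system for the smallest-integer solution (first nonzero entry positive) gives (1, 3, -1, -2).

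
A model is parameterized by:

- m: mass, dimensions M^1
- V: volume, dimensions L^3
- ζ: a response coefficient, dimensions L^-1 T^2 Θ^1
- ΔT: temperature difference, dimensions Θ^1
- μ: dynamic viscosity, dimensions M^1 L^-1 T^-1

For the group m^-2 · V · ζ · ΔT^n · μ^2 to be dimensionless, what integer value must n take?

Balance the Θ exponent: (1)·n from ΔT, plus −2·(0) + (0) + (1) + 2·(0) = 1 from the rest, must sum to zero.
n + 1 = 0, so n = -1.

-1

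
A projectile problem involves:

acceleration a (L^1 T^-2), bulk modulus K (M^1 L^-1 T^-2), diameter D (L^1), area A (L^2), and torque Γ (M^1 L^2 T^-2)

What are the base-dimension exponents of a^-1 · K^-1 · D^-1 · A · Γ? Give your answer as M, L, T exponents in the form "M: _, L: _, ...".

Collect each base-dimension exponent across the product:
  M: −(0) − (1) − (0) + (0) + (1) = 0
  L: −(1) − (-1) − (1) + (2) + (2) = 3
  T: −(-2) − (-2) − (0) + (0) + (-2) = 2
So the dimensions are [L³ T²].

M: 0, L: 3, T: 2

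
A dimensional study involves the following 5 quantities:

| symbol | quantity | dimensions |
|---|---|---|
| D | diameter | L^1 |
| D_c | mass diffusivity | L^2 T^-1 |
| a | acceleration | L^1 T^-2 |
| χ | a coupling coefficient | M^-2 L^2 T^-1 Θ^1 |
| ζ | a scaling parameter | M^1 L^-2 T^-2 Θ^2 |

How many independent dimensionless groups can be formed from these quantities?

There are 5 variables and 4 base dimensions (M, L, T, Θ).
The dimension matrix has rank 4.
Independent dimensionless groups: 5 − 4 = 1.

1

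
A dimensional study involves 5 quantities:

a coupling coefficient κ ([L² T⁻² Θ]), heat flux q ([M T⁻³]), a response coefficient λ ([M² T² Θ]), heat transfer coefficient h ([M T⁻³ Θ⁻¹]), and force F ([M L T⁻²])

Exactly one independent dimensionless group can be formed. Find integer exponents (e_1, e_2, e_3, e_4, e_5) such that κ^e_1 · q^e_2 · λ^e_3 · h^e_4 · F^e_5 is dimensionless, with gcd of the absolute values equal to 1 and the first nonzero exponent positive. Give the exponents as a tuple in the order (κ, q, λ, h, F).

M: e_1·(0) + e_2·(1) + e_3·(2) + e_4·(1) + e_5·(1) = 0
L: e_1·(2) + e_2·(0) + e_3·(0) + e_4·(0) + e_5·(1) = 0
T: e_1·(-2) + e_2·(-3) + e_3·(2) + e_4·(-3) + e_5·(-2) = 0
Θ: e_1·(1) + e_2·(0) + e_3·(1) + e_4·(-1) + e_5·(0) = 0
Solving this homogeneous linear system for the smallest-integer solution (first nonzero entry positive) gives (2, -1, 1, 3, -4).

(2, -1, 1, 3, -4)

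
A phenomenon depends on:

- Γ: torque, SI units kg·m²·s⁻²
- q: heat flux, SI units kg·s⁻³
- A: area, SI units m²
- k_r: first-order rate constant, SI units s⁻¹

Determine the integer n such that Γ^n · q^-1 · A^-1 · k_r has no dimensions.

1

Balance the M exponent: (1)·n from Γ, plus −(1) − (0) + (0) = -1 from the rest, must sum to zero.
n − 1 = 0, so n = 1.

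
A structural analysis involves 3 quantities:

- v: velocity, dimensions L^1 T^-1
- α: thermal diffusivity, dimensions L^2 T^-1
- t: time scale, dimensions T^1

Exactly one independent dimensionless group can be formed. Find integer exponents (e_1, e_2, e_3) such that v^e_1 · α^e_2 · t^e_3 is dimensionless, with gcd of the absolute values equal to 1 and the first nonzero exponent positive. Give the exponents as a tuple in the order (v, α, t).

(2, -1, 1)

L: e_1·(1) + e_2·(2) + e_3·(0) = 0
T: e_1·(-1) + e_2·(-1) + e_3·(1) = 0
Solving this homogeneous linear system for the smallest-integer solution (first nonzero entry positive) gives (2, -1, 1).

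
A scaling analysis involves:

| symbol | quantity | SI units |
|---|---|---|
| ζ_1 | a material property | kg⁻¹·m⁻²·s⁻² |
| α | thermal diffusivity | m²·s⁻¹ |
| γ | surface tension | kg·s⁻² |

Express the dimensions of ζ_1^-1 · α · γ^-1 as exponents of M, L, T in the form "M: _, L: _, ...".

M: 0, L: 4, T: 3

Collect each base-dimension exponent across the product:
  M: −(-1) + (0) − (1) = 0
  L: −(-2) + (2) − (0) = 4
  T: −(-2) + (-1) − (-2) = 3
So the dimensions are [L⁴ T³].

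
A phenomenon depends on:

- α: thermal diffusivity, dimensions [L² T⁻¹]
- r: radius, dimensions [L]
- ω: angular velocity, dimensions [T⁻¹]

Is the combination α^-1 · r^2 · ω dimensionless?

Sum the exponent of each base dimension across the product:
  M: −[α]_M + 2·[r]_M + [ω]_M = −(0) + 2·(0) + (0) = 0
  L: −[α]_L + 2·[r]_L + [ω]_L = −(2) + 2·(1) + (0) = 0
  T: −[α]_T + 2·[r]_T + [ω]_T = −(-1) + 2·(0) + (-1) = 0
  Θ: −[α]_Θ + 2·[r]_Θ + [ω]_Θ = −(0) + 2·(0) + (0) = 0
All base exponents vanish — dimensionless.

yes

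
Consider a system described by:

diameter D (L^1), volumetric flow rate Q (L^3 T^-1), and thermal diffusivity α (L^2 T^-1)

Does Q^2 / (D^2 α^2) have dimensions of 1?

yes

Sum the exponent of each base dimension across the product:
  L: −2·[D]_L + 2·[Q]_L − 2·[α]_L = −2·(1) + 2·(3) − 2·(2) = 0
  T: −2·[D]_T + 2·[Q]_T − 2·[α]_T = −2·(0) + 2·(-1) − 2·(-1) = 0
All base exponents vanish — dimensionless.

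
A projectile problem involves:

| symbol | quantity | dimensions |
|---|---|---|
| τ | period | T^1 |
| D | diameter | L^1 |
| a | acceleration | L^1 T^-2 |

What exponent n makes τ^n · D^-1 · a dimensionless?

2

Balance the T exponent: (1)·n from τ, plus −(0) + (-2) = -2 from the rest, must sum to zero.
n − 2 = 0, so n = 2.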